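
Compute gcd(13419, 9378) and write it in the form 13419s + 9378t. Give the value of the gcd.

Apply Euclid's algorithm to 13419 and 9378:
13419 = 1·9378 + 4041
9378 = 2·4041 + 1296
4041 = 3·1296 + 153
1296 = 8·153 + 72
153 = 2·72 + 9
72 = 8·9 + 0
gcd(13419, 9378) = 9.
Express as a combination:
9 = 153 − 2·72
9 = −2·1296 + 17·153
9 = 17·4041 − 53·1296
9 = −53·9378 + 123·4041
9 = 123·13419 − 176·9378
So 9 = (123)·13419 + (-176)·9378.

9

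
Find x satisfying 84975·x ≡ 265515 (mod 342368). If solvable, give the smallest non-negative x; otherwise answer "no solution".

231653

First find gcd(84975, 342368):
342368 = 4*84975 + 2468
84975 = 34*2468 + 1063
2468 = 2*1063 + 342
1063 = 3*342 + 37
342 = 9*37 + 9
37 = 4*9 + 1
9 = 9*1 + 0
gcd = 1, so a unique solution mod 342368 exists.
Back-substitute for the Bézout coefficients:
1 = 37 − 4·9
1 = −4·342 + 37·37
1 = 37·1063 − 115·342
1 = −115·2468 + 267·1063
1 = 267·84975 − 9193·2468
1 = −9193·342368 + 37039·84975
So 84975·(37039) ≡ 1 (mod 342368), giving 84975⁻¹ ≡ 37039.
x ≡ 84975⁻¹·265515 ≡ 37039·265515 ≡ 231653 (mod 342368).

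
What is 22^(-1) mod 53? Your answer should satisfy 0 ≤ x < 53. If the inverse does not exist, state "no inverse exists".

41

Run Euclid on (53, 22):
53 = 2×22 + 9
22 = 2×9 + 4
9 = 2×4 + 1
4 = 4×1 + 0
gcd = 1, so the inverse exists. Back-substitute:
1 = 9 − 2·4
1 = −2·22 + 5·9
1 = 5·53 − 12·22
Thus 22·(-12) ≡ 1 (mod 53); reducing, -12 mod 53 = 41.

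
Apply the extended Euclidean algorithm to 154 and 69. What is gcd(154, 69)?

1

Apply Euclid's algorithm to 154 and 69:
154 = 2·69 + 16
69 = 4·16 + 5
16 = 3·5 + 1
5 = 5·1 + 0
gcd(154, 69) = 1.
Working backward:
1 = 16 − 3·5
1 = −3·69 + 13·16
1 = 13·154 − 29·69
So 1 = (13)·154 + (-29)·69.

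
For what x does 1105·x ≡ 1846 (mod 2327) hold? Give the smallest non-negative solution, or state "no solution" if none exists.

48

First find gcd(1105, 2327):
2327 = 2×1105 + 117
1105 = 9×117 + 52
117 = 2×52 + 13
52 = 4×13 + 0
gcd = 13 and 13 | 1846, so solutions exist. Divide through by 13: 85x ≡ 142 (mod 179).
Now find 85⁻¹ mod 179:
179 = 2·85 + 9
85 = 9·9 + 4
9 = 2·4 + 1
4 = 4·1 + 0
Back-substitute:
1 = 9 − 2·4
1 = −2·85 + 19·9
1 = 19·179 − 40·85
So 85·(-40) ≡ 1 (mod 179), i.e. 85⁻¹ ≡ 139.
Then x ≡ 139·142 ≡ 48 (mod 179); the smallest non-negative solution is x = 48.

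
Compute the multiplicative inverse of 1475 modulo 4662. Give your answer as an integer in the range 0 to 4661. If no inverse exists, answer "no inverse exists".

3167

Extended Euclidean algorithm:
4662 = 3×1475 + 237
1475 = 6×237 + 53
237 = 4×53 + 25
53 = 2×25 + 3
25 = 8×3 + 1
3 = 3×1 + 0
The gcd is 1. Working backward:
1 = 25 − 8·3
1 = −8·53 + 17·25
1 = 17·237 − 76·53
1 = −76·1475 + 473·237
1 = 473·4662 − 1495·1475
Hence 1475⁻¹ ≡ -1495 ≡ 3167 (mod 4662).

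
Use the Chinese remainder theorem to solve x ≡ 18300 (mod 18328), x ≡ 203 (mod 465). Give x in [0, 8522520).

Write x = 18300 + 18328·k. Then 18328·k ≡ 203 − 18300 ≡ 38 (mod 465).
Need 18328⁻¹ mod 465. Extended Euclid on (465, 193):
465 = 2·193 + 79
193 = 2·79 + 35
79 = 2·35 + 9
35 = 3·9 + 8
9 = 1·8 + 1
8 = 8·1 + 0
Back-substitute:
1 = 9 − 8
1 = −35 + 4·9
1 = 4·79 − 9·35
1 = −9·193 + 22·79
1 = 22·465 − 53·193
18328⁻¹ ≡ 412 (mod 465), so k ≡ 412·38 ≡ 311 (mod 465).
x = 18300 + 18328·311 = 5718308.

5718308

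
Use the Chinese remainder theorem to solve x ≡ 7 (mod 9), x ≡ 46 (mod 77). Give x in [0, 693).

277

Write x = 7 + 9·k. Then 9·k ≡ 46 − 7 ≡ 39 (mod 77).
Need 9⁻¹ mod 77. Extended Euclid on (77, 9):
77 = 8×9 + 5
9 = 1×5 + 4
5 = 1×4 + 1
4 = 4×1 + 0
Back-substitute:
1 = 5 − 4
1 = −9 + 2·5
1 = 2·77 − 17·9
9⁻¹ ≡ 60 (mod 77), so k ≡ 60·39 ≡ 30 (mod 77).
x = 7 + 9·30 = 277.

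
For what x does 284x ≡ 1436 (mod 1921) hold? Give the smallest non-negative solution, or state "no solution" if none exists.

1899

First find gcd(284, 1921):
1921 = 6·284 + 217
284 = 1·217 + 67
217 = 3·67 + 16
67 = 4·16 + 3
16 = 5·3 + 1
3 = 3·1 + 0
gcd = 1, so a unique solution mod 1921 exists.
Back-substitute for the Bézout coefficients:
1 = 16 − 5·3
1 = −5·67 + 21·16
1 = 21·217 − 68·67
1 = −68·284 + 89·217
1 = 89·1921 − 602·284
So 284·(-602) ≡ 1 (mod 1921), giving 284⁻¹ ≡ 1319.
x ≡ 284⁻¹·1436 ≡ 1319·1436 ≡ 1899 (mod 1921).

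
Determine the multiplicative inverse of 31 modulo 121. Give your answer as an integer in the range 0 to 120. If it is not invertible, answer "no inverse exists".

82

Extended Euclidean algorithm:
121 = 3*31 + 28
31 = 1*28 + 3
28 = 9*3 + 1
3 = 3*1 + 0
The gcd is 1. Working backward:
1 = 28 − 9·3
1 = −9·31 + 10·28
1 = 10·121 − 39·31
So 31·(-39) ≡ 1 (mod 121), and -39 ≡ 82 (mod 121).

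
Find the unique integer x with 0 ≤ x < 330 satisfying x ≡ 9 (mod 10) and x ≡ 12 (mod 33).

Write x = 9 + 10·k. Then 10·k ≡ 12 − 9 ≡ 3 (mod 33).
Need 10⁻¹ mod 33. Extended Euclid on (33, 10):
33 = 3×10 + 3
10 = 3×3 + 1
3 = 3×1 + 0
Back-substitute:
1 = 10 − 3·3
1 = −3·33 + 10·10
10⁻¹ ≡ 10 (mod 33), so k ≡ 10·3 ≡ 30 (mod 33).
x = 9 + 10·30 = 309.

309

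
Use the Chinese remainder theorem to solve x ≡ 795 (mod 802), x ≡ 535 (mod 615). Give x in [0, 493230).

Write x = 795 + 802·k. Then 802·k ≡ 535 − 795 ≡ 355 (mod 615).
Need 802⁻¹ mod 615. Extended Euclid on (615, 187):
615 = 3·187 + 54
187 = 3·54 + 25
54 = 2·25 + 4
25 = 6·4 + 1
4 = 4·1 + 0
Back-substitute:
1 = 25 − 6·4
1 = −6·54 + 13·25
1 = 13·187 − 45·54
1 = −45·615 + 148·187
802⁻¹ ≡ 148 (mod 615), so k ≡ 148·355 ≡ 265 (mod 615).
x = 795 + 802·265 = 213325.

213325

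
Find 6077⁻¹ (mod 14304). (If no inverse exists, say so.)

Run Euclid on (14304, 6077):
14304 = 2*6077 + 2150
6077 = 2*2150 + 1777
2150 = 1*1777 + 373
1777 = 4*373 + 285
373 = 1*285 + 88
285 = 3*88 + 21
88 = 4*21 + 4
21 = 5*4 + 1
4 = 4*1 + 0
Since gcd(6077, 14304) = 1, back-substitute to write 1 as a combination:
1 = 21 − 5·4
1 = −5·88 + 21·21
1 = 21·285 − 68·88
1 = −68·373 + 89·285
1 = 89·1777 − 424·373
1 = −424·2150 + 513·1777
1 = 513·6077 − 1450·2150
1 = −1450·14304 + 3413·6077
So 6077·3413 ≡ 1 (mod 14304).

3413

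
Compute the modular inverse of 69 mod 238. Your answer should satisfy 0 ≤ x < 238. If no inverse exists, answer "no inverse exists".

Apply the Euclidean algorithm to 238 and 69:
238 = 3*69 + 31
69 = 2*31 + 7
31 = 4*7 + 3
7 = 2*3 + 1
3 = 3*1 + 0
Since gcd(69, 238) = 1, back-substitute to write 1 as a combination:
1 = 7 − 2·3
1 = −2·31 + 9·7
1 = 9·69 − 20·31
1 = −20·238 + 69·69
So 69·69 ≡ 1 (mod 238).

69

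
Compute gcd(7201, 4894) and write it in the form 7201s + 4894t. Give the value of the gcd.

1

Euclidean algorithm:
7201 = 1·4894 + 2307
4894 = 2·2307 + 280
2307 = 8·280 + 67
280 = 4·67 + 12
67 = 5·12 + 7
12 = 1·7 + 5
7 = 1·5 + 2
5 = 2·2 + 1
2 = 2·1 + 0
gcd(7201, 4894) = 1.
Working backward:
1 = 5 − 2·2
1 = −2·7 + 3·5
1 = 3·12 − 5·7
1 = −5·67 + 28·12
1 = 28·280 − 117·67
1 = −117·2307 + 964·280
1 = 964·4894 − 2045·2307
1 = −2045·7201 + 3009·4894
So 1 = (-2045)·7201 + (3009)·4894.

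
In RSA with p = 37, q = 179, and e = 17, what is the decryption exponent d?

377

φ(n) = (p−1)(q−1) = 36·178 = 6408.
Need d with 17·d ≡ 1 (mod 6408). Apply the extended Euclidean algorithm:
6408 = 376·17 + 16
17 = 1·16 + 1
16 = 16·1 + 0
Back-substitute:
1 = 17 − 16
1 = −6408 + 377·17
So 17·377 ≡ 1 (mod 6408), hence d = 377.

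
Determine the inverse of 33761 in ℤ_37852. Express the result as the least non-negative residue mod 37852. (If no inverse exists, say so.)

4617

Apply the Euclidean algorithm to 37852 and 33761:
37852 = 1·33761 + 4091
33761 = 8·4091 + 1033
4091 = 3·1033 + 992
1033 = 1·992 + 41
992 = 24·41 + 8
41 = 5·8 + 1
8 = 8·1 + 0
gcd = 1, so the inverse exists. Back-substitute:
1 = 41 − 5·8
1 = −5·992 + 121·41
1 = 121·1033 − 126·992
1 = −126·4091 + 499·1033
1 = 499·33761 − 4118·4091
1 = −4118·37852 + 4617·33761
So 33761·4617 ≡ 1 (mod 37852).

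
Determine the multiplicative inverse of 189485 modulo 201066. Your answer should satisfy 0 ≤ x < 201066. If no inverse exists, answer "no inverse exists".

33647

gcd(201066, 189485) by repeated division:
201066 = 1×189485 + 11581
189485 = 16×11581 + 4189
11581 = 2×4189 + 3203
4189 = 1×3203 + 986
3203 = 3×986 + 245
986 = 4×245 + 6
245 = 40×6 + 5
6 = 1×5 + 1
5 = 5×1 + 0
The gcd is 1. Working backward:
1 = 6 − 5
1 = −245 + 41·6
1 = 41·986 − 165·245
1 = −165·3203 + 536·986
1 = 536·4189 − 701·3203
1 = −701·11581 + 1938·4189
1 = 1938·189485 − 31709·11581
1 = −31709·201066 + 33647·189485
So 189485·33647 ≡ 1 (mod 201066).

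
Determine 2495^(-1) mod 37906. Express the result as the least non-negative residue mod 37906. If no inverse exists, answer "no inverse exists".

12215

Apply the Euclidean algorithm to 37906 and 2495:
37906 = 15*2495 + 481
2495 = 5*481 + 90
481 = 5*90 + 31
90 = 2*31 + 28
31 = 1*28 + 3
28 = 9*3 + 1
3 = 3*1 + 0
gcd = 1, so the inverse exists. Back-substitute:
1 = 28 − 9·3
1 = −9·31 + 10·28
1 = 10·90 − 29·31
1 = −29·481 + 155·90
1 = 155·2495 − 804·481
1 = −804·37906 + 12215·2495
So 2495·12215 ≡ 1 (mod 37906).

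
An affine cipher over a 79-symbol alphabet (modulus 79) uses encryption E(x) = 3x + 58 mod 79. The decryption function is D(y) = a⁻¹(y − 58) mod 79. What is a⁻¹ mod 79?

Extended Euclidean algorithm:
79 = 26*3 + 1
3 = 3*1 + 0
Since gcd(3, 79) = 1, back-substitute to write 1 as a combination:
1 = 79 − 26·3
So 3·(-26) ≡ 1 (mod 79), and -26 ≡ 53 (mod 79).

53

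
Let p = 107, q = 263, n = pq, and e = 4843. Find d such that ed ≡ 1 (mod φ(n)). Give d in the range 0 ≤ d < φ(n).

φ(n) = (p−1)(q−1) = 106·262 = 27772.
Need d with 4843·d ≡ 1 (mod 27772). Apply the extended Euclidean algorithm:
27772 = 5*4843 + 3557
4843 = 1*3557 + 1286
3557 = 2*1286 + 985
1286 = 1*985 + 301
985 = 3*301 + 82
301 = 3*82 + 55
82 = 1*55 + 27
55 = 2*27 + 1
27 = 27*1 + 0
Back-substitute:
1 = 55 − 2·27
1 = −2·82 + 3·55
1 = 3·301 − 11·82
1 = −11·985 + 36·301
1 = 36·1286 − 47·985
1 = −47·3557 + 130·1286
1 = 130·4843 − 177·3557
1 = −177·27772 + 1015·4843
So 4843·1015 ≡ 1 (mod 27772), hence d = 1015.

1015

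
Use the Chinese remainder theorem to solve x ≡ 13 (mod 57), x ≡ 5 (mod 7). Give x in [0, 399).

355

Write x = 13 + 57·k. Then 57·k ≡ 5 − 13 ≡ 6 (mod 7).
Need 57⁻¹ mod 7. Extended Euclid on (7, 1):
7 = 7·1 + 0
57⁻¹ ≡ 1 (mod 7), so k ≡ 1·6 ≡ 6 (mod 7).
x = 13 + 57·6 = 355.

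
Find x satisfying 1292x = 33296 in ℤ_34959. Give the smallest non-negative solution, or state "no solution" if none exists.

29032

First find gcd(1292, 34959):
34959 = 27·1292 + 75
1292 = 17·75 + 17
75 = 4·17 + 7
17 = 2·7 + 3
7 = 2·3 + 1
3 = 3·1 + 0
gcd = 1, so a unique solution mod 34959 exists.
Back-substitute for the Bézout coefficients:
1 = 7 − 2·3
1 = −2·17 + 5·7
1 = 5·75 − 22·17
1 = −22·1292 + 379·75
1 = 379·34959 − 10255·1292
So 1292·(-10255) ≡ 1 (mod 34959), giving 1292⁻¹ ≡ 24704.
x ≡ 1292⁻¹·33296 ≡ 24704·33296 ≡ 29032 (mod 34959).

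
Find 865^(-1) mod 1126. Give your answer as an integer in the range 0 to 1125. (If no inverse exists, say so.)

gcd(1126, 865) by repeated division:
1126 = 1·865 + 261
865 = 3·261 + 82
261 = 3·82 + 15
82 = 5·15 + 7
15 = 2·7 + 1
7 = 7·1 + 0
The gcd is 1. Working backward:
1 = 15 − 2·7
1 = −2·82 + 11·15
1 = 11·261 − 35·82
1 = −35·865 + 116·261
1 = 116·1126 − 151·865
So 865·(-151) ≡ 1 (mod 1126), and -151 ≡ 975 (mod 1126).

975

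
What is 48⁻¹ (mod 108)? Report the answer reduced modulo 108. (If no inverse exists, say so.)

Compute gcd(48, 108):
108 = 2·48 + 12
48 = 4·12 + 0
gcd(48, 108) = 12 ≠ 1, so 48 has no multiplicative inverse modulo 108.

no inverse exists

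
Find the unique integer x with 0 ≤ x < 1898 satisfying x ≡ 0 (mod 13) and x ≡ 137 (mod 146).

429

Write x = 0 + 13·k. Then 13·k ≡ 137 − 0 ≡ 137 (mod 146).
Need 13⁻¹ mod 146. Extended Euclid on (146, 13):
146 = 11·13 + 3
13 = 4·3 + 1
3 = 3·1 + 0
Back-substitute:
1 = 13 − 4·3
1 = −4·146 + 45·13
13⁻¹ ≡ 45 (mod 146), so k ≡ 45·137 ≡ 33 (mod 146).
x = 0 + 13·33 = 429.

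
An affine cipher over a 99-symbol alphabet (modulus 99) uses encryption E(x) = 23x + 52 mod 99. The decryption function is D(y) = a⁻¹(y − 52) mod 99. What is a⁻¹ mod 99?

56

Apply the Euclidean algorithm to 99 and 23:
99 = 4*23 + 7
23 = 3*7 + 2
7 = 3*2 + 1
2 = 2*1 + 0
gcd = 1, so the inverse exists. Back-substitute:
1 = 7 − 3·2
1 = −3·23 + 10·7
1 = 10·99 − 43·23
Hence 23⁻¹ ≡ -43 ≡ 56 (mod 99).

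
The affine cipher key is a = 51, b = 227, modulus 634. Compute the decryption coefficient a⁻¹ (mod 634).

547

Apply the Euclidean algorithm to 634 and 51:
634 = 12·51 + 22
51 = 2·22 + 7
22 = 3·7 + 1
7 = 7·1 + 0
The gcd is 1. Working backward:
1 = 22 − 3·7
1 = −3·51 + 7·22
1 = 7·634 − 87·51
So 51·(-87) ≡ 1 (mod 634), and -87 ≡ 547 (mod 634).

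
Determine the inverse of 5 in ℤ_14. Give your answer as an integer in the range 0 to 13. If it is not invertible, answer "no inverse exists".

3

gcd(14, 5) by repeated division:
14 = 2·5 + 4
5 = 1·4 + 1
4 = 4·1 + 0
Since gcd(5, 14) = 1, back-substitute to write 1 as a combination:
1 = 5 − 4
1 = −14 + 3·5
So 5·3 ≡ 1 (mod 14).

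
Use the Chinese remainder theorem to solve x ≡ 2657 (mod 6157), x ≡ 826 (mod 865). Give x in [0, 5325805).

4017021

Write x = 2657 + 6157·k. Then 6157·k ≡ 826 − 2657 ≡ 764 (mod 865).
Need 6157⁻¹ mod 865. Extended Euclid on (865, 102):
865 = 8×102 + 49
102 = 2×49 + 4
49 = 12×4 + 1
4 = 4×1 + 0
Back-substitute:
1 = 49 − 12·4
1 = −12·102 + 25·49
1 = 25·865 − 212·102
6157⁻¹ ≡ 653 (mod 865), so k ≡ 653·764 ≡ 652 (mod 865).
x = 2657 + 6157·652 = 4017021.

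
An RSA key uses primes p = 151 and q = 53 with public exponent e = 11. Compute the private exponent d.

φ(n) = (p−1)(q−1) = 150·52 = 7800.
Need d with 11·d ≡ 1 (mod 7800). Apply the extended Euclidean algorithm:
7800 = 709·11 + 1
11 = 11·1 + 0
Back-substitute:
1 = 7800 − 709·11
So 11·(-709) ≡ 1 (mod 7800), hence d ≡ -709 ≡ 7091 (mod 7800).

7091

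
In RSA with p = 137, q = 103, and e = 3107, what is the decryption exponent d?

φ(n) = (p−1)(q−1) = 136·102 = 13872.
Need d with 3107·d ≡ 1 (mod 13872). Apply the extended Euclidean algorithm:
13872 = 4·3107 + 1444
3107 = 2·1444 + 219
1444 = 6·219 + 130
219 = 1·130 + 89
130 = 1·89 + 41
89 = 2·41 + 7
41 = 5·7 + 6
7 = 1·6 + 1
6 = 6·1 + 0
Back-substitute:
1 = 7 − 6
1 = −41 + 6·7
1 = 6·89 − 13·41
1 = −13·130 + 19·89
1 = 19·219 − 32·130
1 = −32·1444 + 211·219
1 = 211·3107 − 454·1444
1 = −454·13872 + 2027·3107
So 3107·2027 ≡ 1 (mod 13872), hence d = 2027.

2027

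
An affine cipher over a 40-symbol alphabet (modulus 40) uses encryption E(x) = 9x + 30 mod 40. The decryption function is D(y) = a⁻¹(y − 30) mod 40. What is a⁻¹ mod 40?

Run Euclid on (40, 9):
40 = 4×9 + 4
9 = 2×4 + 1
4 = 4×1 + 0
gcd = 1, so the inverse exists. Back-substitute:
1 = 9 − 2·4
1 = −2·40 + 9·9
So 9·9 ≡ 1 (mod 40).

9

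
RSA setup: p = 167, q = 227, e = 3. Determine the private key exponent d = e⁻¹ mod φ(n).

25011

φ(n) = (p−1)(q−1) = 166·226 = 37516.
Need d with 3·d ≡ 1 (mod 37516). Apply the extended Euclidean algorithm:
37516 = 12505*3 + 1
3 = 3*1 + 0
Back-substitute:
1 = 37516 − 12505·3
So 3·(-12505) ≡ 1 (mod 37516), hence d ≡ -12505 ≡ 25011 (mod 37516).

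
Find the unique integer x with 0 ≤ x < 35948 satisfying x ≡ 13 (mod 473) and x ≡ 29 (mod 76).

32177

Write x = 13 + 473·k. Then 473·k ≡ 29 − 13 ≡ 16 (mod 76).
Need 473⁻¹ mod 76. Extended Euclid on (76, 17):
76 = 4·17 + 8
17 = 2·8 + 1
8 = 8·1 + 0
Back-substitute:
1 = 17 − 2·8
1 = −2·76 + 9·17
473⁻¹ ≡ 9 (mod 76), so k ≡ 9·16 ≡ 68 (mod 76).
x = 13 + 473·68 = 32177.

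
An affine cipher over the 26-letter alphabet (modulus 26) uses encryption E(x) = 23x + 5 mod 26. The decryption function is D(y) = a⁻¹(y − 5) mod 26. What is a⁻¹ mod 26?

Apply the Euclidean algorithm to 26 and 23:
26 = 1*23 + 3
23 = 7*3 + 2
3 = 1*2 + 1
2 = 2*1 + 0
gcd = 1, so the inverse exists. Back-substitute:
1 = 3 − 2
1 = −23 + 8·3
1 = 8·26 − 9·23
So 23·(-9) ≡ 1 (mod 26), and -9 ≡ 17 (mod 26).

17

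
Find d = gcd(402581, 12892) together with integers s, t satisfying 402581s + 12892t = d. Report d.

1

Euclidean algorithm:
402581 = 31*12892 + 2929
12892 = 4*2929 + 1176
2929 = 2*1176 + 577
1176 = 2*577 + 22
577 = 26*22 + 5
22 = 4*5 + 2
5 = 2*2 + 1
2 = 2*1 + 0
gcd(402581, 12892) = 1.
Back-substituting:
1 = 5 − 2·2
1 = −2·22 + 9·5
1 = 9·577 − 236·22
1 = −236·1176 + 481·577
1 = 481·2929 − 1198·1176
1 = −1198·12892 + 5273·2929
1 = 5273·402581 − 164661·12892
So 1 = (5273)·402581 + (-164661)·12892.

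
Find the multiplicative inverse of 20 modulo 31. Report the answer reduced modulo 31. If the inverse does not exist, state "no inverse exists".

14

Extended Euclidean algorithm:
31 = 1·20 + 11
20 = 1·11 + 9
11 = 1·9 + 2
9 = 4·2 + 1
2 = 2·1 + 0
gcd = 1, so the inverse exists. Back-substitute:
1 = 9 − 4·2
1 = −4·11 + 5·9
1 = 5·20 − 9·11
1 = −9·31 + 14·20
So 20·14 ≡ 1 (mod 31).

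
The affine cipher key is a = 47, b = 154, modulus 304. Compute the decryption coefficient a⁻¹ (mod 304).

207

Extended Euclidean algorithm:
304 = 6·47 + 22
47 = 2·22 + 3
22 = 7·3 + 1
3 = 3·1 + 0
gcd = 1, so the inverse exists. Back-substitute:
1 = 22 − 7·3
1 = −7·47 + 15·22
1 = 15·304 − 97·47
So 47·(-97) ≡ 1 (mod 304), and -97 ≡ 207 (mod 304).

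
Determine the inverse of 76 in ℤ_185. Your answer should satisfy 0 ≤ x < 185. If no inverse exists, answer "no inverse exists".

Apply the Euclidean algorithm to 185 and 76:
185 = 2·76 + 33
76 = 2·33 + 10
33 = 3·10 + 3
10 = 3·3 + 1
3 = 3·1 + 0
gcd = 1, so the inverse exists. Back-substitute:
1 = 10 − 3·3
1 = −3·33 + 10·10
1 = 10·76 − 23·33
1 = −23·185 + 56·76
So 76·56 ≡ 1 (mod 185).

56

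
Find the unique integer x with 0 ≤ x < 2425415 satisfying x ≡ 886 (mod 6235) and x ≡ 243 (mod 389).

Write x = 886 + 6235·k. Then 6235·k ≡ 243 − 886 ≡ 135 (mod 389).
Need 6235⁻¹ mod 389. Extended Euclid on (389, 11):
389 = 35·11 + 4
11 = 2·4 + 3
4 = 1·3 + 1
3 = 3·1 + 0
Back-substitute:
1 = 4 − 3
1 = −11 + 3·4
1 = 3·389 − 106·11
6235⁻¹ ≡ 283 (mod 389), so k ≡ 283·135 ≡ 83 (mod 389).
x = 886 + 6235·83 = 518391.

518391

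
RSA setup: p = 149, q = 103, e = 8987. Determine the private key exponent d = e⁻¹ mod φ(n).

3635

φ(n) = (p−1)(q−1) = 148·102 = 15096.
Need d with 8987·d ≡ 1 (mod 15096). Apply the extended Euclidean algorithm:
15096 = 1·8987 + 6109
8987 = 1·6109 + 2878
6109 = 2·2878 + 353
2878 = 8·353 + 54
353 = 6·54 + 29
54 = 1·29 + 25
29 = 1·25 + 4
25 = 6·4 + 1
4 = 4·1 + 0
Back-substitute:
1 = 25 − 6·4
1 = −6·29 + 7·25
1 = 7·54 − 13·29
1 = −13·353 + 85·54
1 = 85·2878 − 693·353
1 = −693·6109 + 1471·2878
1 = 1471·8987 − 2164·6109
1 = −2164·15096 + 3635·8987
So 8987·3635 ≡ 1 (mod 15096), hence d = 3635.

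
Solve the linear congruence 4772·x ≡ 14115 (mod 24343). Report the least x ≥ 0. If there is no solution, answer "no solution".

First find gcd(4772, 24343):
24343 = 5*4772 + 483
4772 = 9*483 + 425
483 = 1*425 + 58
425 = 7*58 + 19
58 = 3*19 + 1
19 = 19*1 + 0
gcd = 1, so a unique solution mod 24343 exists.
Back-substitute for the Bézout coefficients:
1 = 58 − 3·19
1 = −3·425 + 22·58
1 = 22·483 − 25·425
1 = −25·4772 + 247·483
1 = 247·24343 − 1260·4772
So 4772·(-1260) ≡ 1 (mod 24343), giving 4772⁻¹ ≡ 23083.
x ≡ 4772⁻¹·14115 ≡ 23083·14115 ≡ 9833 (mod 24343).

9833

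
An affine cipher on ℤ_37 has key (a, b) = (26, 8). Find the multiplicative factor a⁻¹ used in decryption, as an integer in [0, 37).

10

gcd(37, 26) by repeated division:
37 = 1*26 + 11
26 = 2*11 + 4
11 = 2*4 + 3
4 = 1*3 + 1
3 = 3*1 + 0
The gcd is 1. Working backward:
1 = 4 − 3
1 = −11 + 3·4
1 = 3·26 − 7·11
1 = −7·37 + 10·26
So 26·10 ≡ 1 (mod 37).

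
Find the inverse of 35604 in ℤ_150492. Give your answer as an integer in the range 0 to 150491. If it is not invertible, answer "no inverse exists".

no inverse exists

Euclidean algorithm on 150492, 35604:
150492 = 4×35604 + 8076
35604 = 4×8076 + 3300
8076 = 2×3300 + 1476
3300 = 2×1476 + 348
1476 = 4×348 + 84
348 = 4×84 + 12
84 = 7×12 + 0
The gcd is 12, not 1, hence no inverse exists.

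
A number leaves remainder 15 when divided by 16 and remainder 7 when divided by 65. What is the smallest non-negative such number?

Write x = 15 + 16·k. Then 16·k ≡ 7 − 15 ≡ 57 (mod 65).
Need 16⁻¹ mod 65. Extended Euclid on (65, 16):
65 = 4*16 + 1
16 = 16*1 + 0
Back-substitute:
1 = 65 − 4·16
16⁻¹ ≡ 61 (mod 65), so k ≡ 61·57 ≡ 32 (mod 65).
x = 15 + 16·32 = 527.

527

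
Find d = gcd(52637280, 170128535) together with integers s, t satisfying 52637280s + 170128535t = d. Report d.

Euclidean algorithm:
170128535 = 3·52637280 + 12216695
52637280 = 4·12216695 + 3770500
12216695 = 3·3770500 + 905195
3770500 = 4·905195 + 149720
905195 = 6·149720 + 6875
149720 = 21·6875 + 5345
6875 = 1·5345 + 1530
5345 = 3·1530 + 755
1530 = 2·755 + 20
755 = 37·20 + 15
20 = 1·15 + 5
15 = 3·5 + 0
gcd(52637280, 170128535) = 5.
Back-substituting:
5 = 20 − 15
5 = −755 + 38·20
5 = 38·1530 − 77·755
5 = −77·5345 + 269·1530
5 = 269·6875 − 346·5345
5 = −346·149720 + 7535·6875
5 = 7535·905195 − 45556·149720
5 = −45556·3770500 + 189759·905195
5 = 189759·12216695 − 614833·3770500
5 = −614833·52637280 + 2649091·12216695
5 = 2649091·170128535 − 8562106·52637280
So 5 = (2649091)·170128535 + (-8562106)·52637280.

5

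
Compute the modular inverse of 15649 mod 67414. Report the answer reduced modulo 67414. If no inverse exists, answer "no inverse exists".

15965

Run Euclid on (67414, 15649):
67414 = 4*15649 + 4818
15649 = 3*4818 + 1195
4818 = 4*1195 + 38
1195 = 31*38 + 17
38 = 2*17 + 4
17 = 4*4 + 1
4 = 4*1 + 0
Since gcd(15649, 67414) = 1, back-substitute to write 1 as a combination:
1 = 17 − 4·4
1 = −4·38 + 9·17
1 = 9·1195 − 283·38
1 = −283·4818 + 1141·1195
1 = 1141·15649 − 3706·4818
1 = −3706·67414 + 15965·15649
So 15649·15965 ≡ 1 (mod 67414).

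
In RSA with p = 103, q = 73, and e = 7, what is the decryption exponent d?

φ(n) = (p−1)(q−1) = 102·72 = 7344.
Need d with 7·d ≡ 1 (mod 7344). Apply the extended Euclidean algorithm:
7344 = 1049·7 + 1
7 = 7·1 + 0
Back-substitute:
1 = 7344 − 1049·7
So 7·(-1049) ≡ 1 (mod 7344), hence d ≡ -1049 ≡ 6295 (mod 7344).

6295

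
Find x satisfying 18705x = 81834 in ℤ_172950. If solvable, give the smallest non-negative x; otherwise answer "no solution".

gcd(18705, 172950):
172950 = 9×18705 + 4605
18705 = 4×4605 + 285
4605 = 16×285 + 45
285 = 6×45 + 15
45 = 3×15 + 0
gcd = 15, but 15 ∤ 81834, so the congruence has no solution.

no solution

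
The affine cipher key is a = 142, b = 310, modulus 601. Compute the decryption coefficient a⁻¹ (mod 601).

182

Run Euclid on (601, 142):
601 = 4×142 + 33
142 = 4×33 + 10
33 = 3×10 + 3
10 = 3×3 + 1
3 = 3×1 + 0
gcd = 1, so the inverse exists. Back-substitute:
1 = 10 − 3·3
1 = −3·33 + 10·10
1 = 10·142 − 43·33
1 = −43·601 + 182·142
So 142·182 ≡ 1 (mod 601).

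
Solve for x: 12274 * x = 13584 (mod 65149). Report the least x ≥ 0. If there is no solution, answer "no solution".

First find gcd(12274, 65149):
65149 = 5·12274 + 3779
12274 = 3·3779 + 937
3779 = 4·937 + 31
937 = 30·31 + 7
31 = 4·7 + 3
7 = 2·3 + 1
3 = 3·1 + 0
gcd = 1, so a unique solution mod 65149 exists.
Back-substitute for the Bézout coefficients:
1 = 7 − 2·3
1 = −2·31 + 9·7
1 = 9·937 − 272·31
1 = −272·3779 + 1097·937
1 = 1097·12274 − 3563·3779
1 = −3563·65149 + 18912·12274
So 12274·(18912) ≡ 1 (mod 65149), giving 12274⁻¹ ≡ 18912.
x ≡ 12274⁻¹·13584 ≡ 18912·13584 ≡ 18101 (mod 65149).

18101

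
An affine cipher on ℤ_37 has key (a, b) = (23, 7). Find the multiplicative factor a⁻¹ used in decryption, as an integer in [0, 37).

Run Euclid on (37, 23):
37 = 1·23 + 14
23 = 1·14 + 9
14 = 1·9 + 5
9 = 1·5 + 4
5 = 1·4 + 1
4 = 4·1 + 0
Since gcd(23, 37) = 1, back-substitute to write 1 as a combination:
1 = 5 − 4
1 = −9 + 2·5
1 = 2·14 − 3·9
1 = −3·23 + 5·14
1 = 5·37 − 8·23
Thus 23·(-8) ≡ 1 (mod 37); reducing, -8 mod 37 = 29.

29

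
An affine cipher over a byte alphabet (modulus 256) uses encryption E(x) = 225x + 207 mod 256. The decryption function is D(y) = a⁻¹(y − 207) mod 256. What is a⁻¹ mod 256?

33

Run Euclid on (256, 225):
256 = 1×225 + 31
225 = 7×31 + 8
31 = 3×8 + 7
8 = 1×7 + 1
7 = 7×1 + 0
The gcd is 1. Working backward:
1 = 8 − 7
1 = −31 + 4·8
1 = 4·225 − 29·31
1 = −29·256 + 33·225
So 225·33 ≡ 1 (mod 256).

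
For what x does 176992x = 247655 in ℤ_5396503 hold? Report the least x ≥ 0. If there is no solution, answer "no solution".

First find gcd(176992, 5396503):
5396503 = 30*176992 + 86743
176992 = 2*86743 + 3506
86743 = 24*3506 + 2599
3506 = 1*2599 + 907
2599 = 2*907 + 785
907 = 1*785 + 122
785 = 6*122 + 53
122 = 2*53 + 16
53 = 3*16 + 5
16 = 3*5 + 1
5 = 5*1 + 0
gcd = 1, so a unique solution mod 5396503 exists.
Back-substitute for the Bézout coefficients:
1 = 16 − 3·5
1 = −3·53 + 10·16
1 = 10·122 − 23·53
1 = −23·785 + 148·122
1 = 148·907 − 171·785
1 = −171·2599 + 490·907
1 = 490·3506 − 661·2599
1 = −661·86743 + 16354·3506
1 = 16354·176992 − 33369·86743
1 = −33369·5396503 + 1017424·176992
So 176992·(1017424) ≡ 1 (mod 5396503), giving 176992⁻¹ ≡ 1017424.
x ≡ 176992⁻¹·247655 ≡ 1017424·247655 ≡ 2019147 (mod 5396503).

2019147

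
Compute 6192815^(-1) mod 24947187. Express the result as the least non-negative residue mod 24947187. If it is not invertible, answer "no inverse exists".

17108960

gcd(24947187, 6192815) by repeated division:
24947187 = 4·6192815 + 175927
6192815 = 35·175927 + 35370
175927 = 4·35370 + 34447
35370 = 1·34447 + 923
34447 = 37·923 + 296
923 = 3·296 + 35
296 = 8·35 + 16
35 = 2·16 + 3
16 = 5·3 + 1
3 = 3·1 + 0
The gcd is 1. Working backward:
1 = 16 − 5·3
1 = −5·35 + 11·16
1 = 11·296 − 93·35
1 = −93·923 + 290·296
1 = 290·34447 − 10823·923
1 = −10823·35370 + 11113·34447
1 = 11113·175927 − 55275·35370
1 = −55275·6192815 + 1945738·175927
1 = 1945738·24947187 − 7838227·6192815
Hence 6192815⁻¹ ≡ -7838227 ≡ 17108960 (mod 24947187).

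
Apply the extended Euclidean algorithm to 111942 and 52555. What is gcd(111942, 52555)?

Apply Euclid's algorithm to 111942 and 52555:
111942 = 2*52555 + 6832
52555 = 7*6832 + 4731
6832 = 1*4731 + 2101
4731 = 2*2101 + 529
2101 = 3*529 + 514
529 = 1*514 + 15
514 = 34*15 + 4
15 = 3*4 + 3
4 = 1*3 + 1
3 = 3*1 + 0
gcd(111942, 52555) = 1.
Working backward:
1 = 4 − 3
1 = −15 + 4·4
1 = 4·514 − 137·15
1 = −137·529 + 141·514
1 = 141·2101 − 560·529
1 = −560·4731 + 1261·2101
1 = 1261·6832 − 1821·4731
1 = −1821·52555 + 14008·6832
1 = 14008·111942 − 29837·52555
So 1 = (14008)·111942 + (-29837)·52555.

1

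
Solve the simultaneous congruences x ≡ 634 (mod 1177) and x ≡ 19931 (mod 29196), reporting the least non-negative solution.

29040755

Write x = 634 + 1177·k. Then 1177·k ≡ 19931 − 634 ≡ 19297 (mod 29196).
Need 1177⁻¹ mod 29196. Extended Euclid on (29196, 1177):
29196 = 24*1177 + 948
1177 = 1*948 + 229
948 = 4*229 + 32
229 = 7*32 + 5
32 = 6*5 + 2
5 = 2*2 + 1
2 = 2*1 + 0
Back-substitute:
1 = 5 − 2·2
1 = −2·32 + 13·5
1 = 13·229 − 93·32
1 = −93·948 + 385·229
1 = 385·1177 − 478·948
1 = −478·29196 + 11857·1177
1177⁻¹ ≡ 11857 (mod 29196), so k ≡ 11857·19297 ≡ 24673 (mod 29196).
x = 634 + 1177·24673 = 29040755.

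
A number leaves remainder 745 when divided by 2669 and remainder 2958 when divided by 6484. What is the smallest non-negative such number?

15227390

Write x = 745 + 2669·k. Then 2669·k ≡ 2958 − 745 ≡ 2213 (mod 6484).
Need 2669⁻¹ mod 6484. Extended Euclid on (6484, 2669):
6484 = 2*2669 + 1146
2669 = 2*1146 + 377
1146 = 3*377 + 15
377 = 25*15 + 2
15 = 7*2 + 1
2 = 2*1 + 0
Back-substitute:
1 = 15 − 7·2
1 = −7·377 + 176·15
1 = 176·1146 − 535·377
1 = −535·2669 + 1246·1146
1 = 1246·6484 − 3027·2669
2669⁻¹ ≡ 3457 (mod 6484), so k ≡ 3457·2213 ≡ 5705 (mod 6484).
x = 745 + 2669·5705 = 15227390.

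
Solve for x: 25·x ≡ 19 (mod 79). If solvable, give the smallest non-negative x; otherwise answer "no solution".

First find gcd(25, 79):
79 = 3*25 + 4
25 = 6*4 + 1
4 = 4*1 + 0
gcd = 1, so a unique solution mod 79 exists.
Back-substitute for the Bézout coefficients:
1 = 25 − 6·4
1 = −6·79 + 19·25
So 25·(19) ≡ 1 (mod 79), giving 25⁻¹ ≡ 19.
x ≡ 25⁻¹·19 ≡ 19·19 ≡ 45 (mod 79).

45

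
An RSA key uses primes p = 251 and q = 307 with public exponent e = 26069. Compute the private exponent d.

φ(n) = (p−1)(q−1) = 250·306 = 76500.
Need d with 26069·d ≡ 1 (mod 76500). Apply the extended Euclidean algorithm:
76500 = 2·26069 + 24362
26069 = 1·24362 + 1707
24362 = 14·1707 + 464
1707 = 3·464 + 315
464 = 1·315 + 149
315 = 2·149 + 17
149 = 8·17 + 13
17 = 1·13 + 4
13 = 3·4 + 1
4 = 4·1 + 0
Back-substitute:
1 = 13 − 3·4
1 = −3·17 + 4·13
1 = 4·149 − 35·17
1 = −35·315 + 74·149
1 = 74·464 − 109·315
1 = −109·1707 + 401·464
1 = 401·24362 − 5723·1707
1 = −5723·26069 + 6124·24362
1 = 6124·76500 − 17971·26069
So 26069·(-17971) ≡ 1 (mod 76500), hence d ≡ -17971 ≡ 58529 (mod 76500).

58529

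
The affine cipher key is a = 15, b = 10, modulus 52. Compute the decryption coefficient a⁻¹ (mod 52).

7

gcd(52, 15) by repeated division:
52 = 3*15 + 7
15 = 2*7 + 1
7 = 7*1 + 0
Since gcd(15, 52) = 1, back-substitute to write 1 as a combination:
1 = 15 − 2·7
1 = −2·52 + 7·15
So 15·7 ≡ 1 (mod 52).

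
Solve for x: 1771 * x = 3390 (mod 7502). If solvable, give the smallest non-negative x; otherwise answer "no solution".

gcd(1771, 7502):
7502 = 4×1771 + 418
1771 = 4×418 + 99
418 = 4×99 + 22
99 = 4×22 + 11
22 = 2×11 + 0
gcd = 11, but 11 ∤ 3390, so the congruence has no solution.

no solution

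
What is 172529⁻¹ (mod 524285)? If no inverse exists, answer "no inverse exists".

Apply the Euclidean algorithm to 524285 and 172529:
524285 = 3*172529 + 6698
172529 = 25*6698 + 5079
6698 = 1*5079 + 1619
5079 = 3*1619 + 222
1619 = 7*222 + 65
222 = 3*65 + 27
65 = 2*27 + 11
27 = 2*11 + 5
11 = 2*5 + 1
5 = 5*1 + 0
The gcd is 1. Working backward:
1 = 11 − 2·5
1 = −2·27 + 5·11
1 = 5·65 − 12·27
1 = −12·222 + 41·65
1 = 41·1619 − 299·222
1 = −299·5079 + 938·1619
1 = 938·6698 − 1237·5079
1 = −1237·172529 + 31863·6698
1 = 31863·524285 − 96826·172529
So 172529·(-96826) ≡ 1 (mod 524285), and -96826 ≡ 427459 (mod 524285).

427459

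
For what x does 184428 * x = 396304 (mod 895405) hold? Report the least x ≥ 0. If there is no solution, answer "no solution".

First find gcd(184428, 895405):
895405 = 4·184428 + 157693
184428 = 1·157693 + 26735
157693 = 5·26735 + 24018
26735 = 1·24018 + 2717
24018 = 8·2717 + 2282
2717 = 1·2282 + 435
2282 = 5·435 + 107
435 = 4·107 + 7
107 = 15·7 + 2
7 = 3·2 + 1
2 = 2·1 + 0
gcd = 1, so a unique solution mod 895405 exists.
Back-substitute for the Bézout coefficients:
1 = 7 − 3·2
1 = −3·107 + 46·7
1 = 46·435 − 187·107
1 = −187·2282 + 981·435
1 = 981·2717 − 1168·2282
1 = −1168·24018 + 10325·2717
1 = 10325·26735 − 11493·24018
1 = −11493·157693 + 67790·26735
1 = 67790·184428 − 79283·157693
1 = −79283·895405 + 384922·184428
So 184428·(384922) ≡ 1 (mod 895405), giving 184428⁻¹ ≡ 384922.
x ≡ 184428⁻¹·396304 ≡ 384922·396304 ≡ 455463 (mod 895405).

455463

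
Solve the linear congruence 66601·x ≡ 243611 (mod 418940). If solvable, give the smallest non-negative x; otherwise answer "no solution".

First find gcd(66601, 418940):
418940 = 6·66601 + 19334
66601 = 3·19334 + 8599
19334 = 2·8599 + 2136
8599 = 4·2136 + 55
2136 = 38·55 + 46
55 = 1·46 + 9
46 = 5·9 + 1
9 = 9·1 + 0
gcd = 1, so a unique solution mod 418940 exists.
Back-substitute for the Bézout coefficients:
1 = 46 − 5·9
1 = −5·55 + 6·46
1 = 6·2136 − 233·55
1 = −233·8599 + 938·2136
1 = 938·19334 − 2109·8599
1 = −2109·66601 + 7265·19334
1 = 7265·418940 − 45699·66601
So 66601·(-45699) ≡ 1 (mod 418940), giving 66601⁻¹ ≡ 373241.
x ≡ 66601⁻¹·243611 ≡ 373241·243611 ≡ 132471 (mod 418940).

132471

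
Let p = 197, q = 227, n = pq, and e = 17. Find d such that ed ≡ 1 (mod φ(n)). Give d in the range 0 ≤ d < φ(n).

7817

φ(n) = (p−1)(q−1) = 196·226 = 44296.
Need d with 17·d ≡ 1 (mod 44296). Apply the extended Euclidean algorithm:
44296 = 2605×17 + 11
17 = 1×11 + 6
11 = 1×6 + 5
6 = 1×5 + 1
5 = 5×1 + 0
Back-substitute:
1 = 6 − 5
1 = −11 + 2·6
1 = 2·17 − 3·11
1 = −3·44296 + 7817·17
So 17·7817 ≡ 1 (mod 44296), hence d = 7817.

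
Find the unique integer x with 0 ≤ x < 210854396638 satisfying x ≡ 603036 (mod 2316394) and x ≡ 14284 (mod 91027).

Write x = 603036 + 2316394·k. Then 2316394·k ≡ 14284 − 603036 ≡ 48437 (mod 91027).
Need 2316394⁻¹ mod 91027. Extended Euclid on (91027, 40719):
91027 = 2*40719 + 9589
40719 = 4*9589 + 2363
9589 = 4*2363 + 137
2363 = 17*137 + 34
137 = 4*34 + 1
34 = 34*1 + 0
Back-substitute:
1 = 137 − 4·34
1 = −4·2363 + 69·137
1 = 69·9589 − 280·2363
1 = −280·40719 + 1189·9589
1 = 1189·91027 − 2658·40719
2316394⁻¹ ≡ 88369 (mod 91027), so k ≡ 88369·48437 ≡ 57659 (mod 91027).
x = 603036 + 2316394·57659 = 133561564682.

133561564682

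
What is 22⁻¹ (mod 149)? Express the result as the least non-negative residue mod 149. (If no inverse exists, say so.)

Extended Euclidean algorithm:
149 = 6·22 + 17
22 = 1·17 + 5
17 = 3·5 + 2
5 = 2·2 + 1
2 = 2·1 + 0
Since gcd(22, 149) = 1, back-substitute to write 1 as a combination:
1 = 5 − 2·2
1 = −2·17 + 7·5
1 = 7·22 − 9·17
1 = −9·149 + 61·22
So 22·61 ≡ 1 (mod 149).

61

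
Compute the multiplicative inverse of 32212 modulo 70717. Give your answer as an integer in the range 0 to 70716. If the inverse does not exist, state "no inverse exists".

22531

Apply the Euclidean algorithm to 70717 and 32212:
70717 = 2*32212 + 6293
32212 = 5*6293 + 747
6293 = 8*747 + 317
747 = 2*317 + 113
317 = 2*113 + 91
113 = 1*91 + 22
91 = 4*22 + 3
22 = 7*3 + 1
3 = 3*1 + 0
The gcd is 1. Working backward:
1 = 22 − 7·3
1 = −7·91 + 29·22
1 = 29·113 − 36·91
1 = −36·317 + 101·113
1 = 101·747 − 238·317
1 = −238·6293 + 2005·747
1 = 2005·32212 − 10263·6293
1 = −10263·70717 + 22531·32212
So 32212·22531 ≡ 1 (mod 70717).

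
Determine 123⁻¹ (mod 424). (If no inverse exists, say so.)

Apply the Euclidean algorithm to 424 and 123:
424 = 3×123 + 55
123 = 2×55 + 13
55 = 4×13 + 3
13 = 4×3 + 1
3 = 3×1 + 0
gcd = 1, so the inverse exists. Back-substitute:
1 = 13 − 4·3
1 = −4·55 + 17·13
1 = 17·123 − 38·55
1 = −38·424 + 131·123
So 123·131 ≡ 1 (mod 424).

131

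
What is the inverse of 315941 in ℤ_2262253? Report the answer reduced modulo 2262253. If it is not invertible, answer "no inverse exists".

Run Euclid on (2262253, 315941):
2262253 = 7*315941 + 50666
315941 = 6*50666 + 11945
50666 = 4*11945 + 2886
11945 = 4*2886 + 401
2886 = 7*401 + 79
401 = 5*79 + 6
79 = 13*6 + 1
6 = 6*1 + 0
The gcd is 1. Working backward:
1 = 79 − 13·6
1 = −13·401 + 66·79
1 = 66·2886 − 475·401
1 = −475·11945 + 1966·2886
1 = 1966·50666 − 8339·11945
1 = −8339·315941 + 52000·50666
1 = 52000·2262253 − 372339·315941
Hence 315941⁻¹ ≡ -372339 ≡ 1889914 (mod 2262253).

1889914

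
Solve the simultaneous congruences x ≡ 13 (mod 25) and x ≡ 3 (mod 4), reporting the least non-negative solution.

Write x = 13 + 25·k. Then 25·k ≡ 3 − 13 ≡ 2 (mod 4).
Need 25⁻¹ mod 4. Extended Euclid on (4, 1):
4 = 4·1 + 0
25⁻¹ ≡ 1 (mod 4), so k ≡ 1·2 ≡ 2 (mod 4).
x = 13 + 25·2 = 63.

63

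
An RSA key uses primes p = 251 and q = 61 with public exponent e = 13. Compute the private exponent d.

8077

φ(n) = (p−1)(q−1) = 250·60 = 15000.
Need d with 13·d ≡ 1 (mod 15000). Apply the extended Euclidean algorithm:
15000 = 1153*13 + 11
13 = 1*11 + 2
11 = 5*2 + 1
2 = 2*1 + 0
Back-substitute:
1 = 11 − 5·2
1 = −5·13 + 6·11
1 = 6·15000 − 6923·13
So 13·(-6923) ≡ 1 (mod 15000), hence d ≡ -6923 ≡ 8077 (mod 15000).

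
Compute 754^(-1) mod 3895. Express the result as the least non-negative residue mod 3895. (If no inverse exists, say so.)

Apply the Euclidean algorithm to 3895 and 754:
3895 = 5·754 + 125
754 = 6·125 + 4
125 = 31·4 + 1
4 = 4·1 + 0
Since gcd(754, 3895) = 1, back-substitute to write 1 as a combination:
1 = 125 − 31·4
1 = −31·754 + 187·125
1 = 187·3895 − 966·754
Thus 754·(-966) ≡ 1 (mod 3895); reducing, -966 mod 3895 = 2929.

2929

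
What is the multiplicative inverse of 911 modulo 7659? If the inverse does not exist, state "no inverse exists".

gcd(7659, 911) by repeated division:
7659 = 8×911 + 371
911 = 2×371 + 169
371 = 2×169 + 33
169 = 5×33 + 4
33 = 8×4 + 1
4 = 4×1 + 0
The gcd is 1. Working backward:
1 = 33 − 8·4
1 = −8·169 + 41·33
1 = 41·371 − 90·169
1 = −90·911 + 221·371
1 = 221·7659 − 1858·911
Thus 911·(-1858) ≡ 1 (mod 7659); reducing, -1858 mod 7659 = 5801.

5801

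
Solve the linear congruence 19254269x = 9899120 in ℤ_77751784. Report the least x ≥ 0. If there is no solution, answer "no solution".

First find gcd(19254269, 77751784):
77751784 = 4·19254269 + 734708
19254269 = 26·734708 + 151861
734708 = 4·151861 + 127264
151861 = 1·127264 + 24597
127264 = 5·24597 + 4279
24597 = 5·4279 + 3202
4279 = 1·3202 + 1077
3202 = 2·1077 + 1048
1077 = 1·1048 + 29
1048 = 36·29 + 4
29 = 7·4 + 1
4 = 4·1 + 0
gcd = 1, so a unique solution mod 77751784 exists.
Back-substitute for the Bézout coefficients:
1 = 29 − 7·4
1 = −7·1048 + 253·29
1 = 253·1077 − 260·1048
1 = −260·3202 + 773·1077
1 = 773·4279 − 1033·3202
1 = −1033·24597 + 5938·4279
1 = 5938·127264 − 30723·24597
1 = −30723·151861 + 36661·127264
1 = 36661·734708 − 177367·151861
1 = −177367·19254269 + 4648203·734708
1 = 4648203·77751784 − 18770179·19254269
So 19254269·(-18770179) ≡ 1 (mod 77751784), giving 19254269⁻¹ ≡ 58981605.
x ≡ 19254269⁻¹·9899120 ≡ 58981605·9899120 ≡ 4492928 (mod 77751784).

4492928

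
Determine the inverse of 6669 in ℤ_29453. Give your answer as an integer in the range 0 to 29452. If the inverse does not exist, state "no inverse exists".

Run Euclid on (29453, 6669):
29453 = 4*6669 + 2777
6669 = 2*2777 + 1115
2777 = 2*1115 + 547
1115 = 2*547 + 21
547 = 26*21 + 1
21 = 21*1 + 0
Since gcd(6669, 29453) = 1, back-substitute to write 1 as a combination:
1 = 547 − 26·21
1 = −26·1115 + 53·547
1 = 53·2777 − 132·1115
1 = −132·6669 + 317·2777
1 = 317·29453 − 1400·6669
Thus 6669·(-1400) ≡ 1 (mod 29453); reducing, -1400 mod 29453 = 28053.

28053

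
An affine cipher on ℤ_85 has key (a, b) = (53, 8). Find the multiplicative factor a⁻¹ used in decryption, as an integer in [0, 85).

Extended Euclidean algorithm:
85 = 1*53 + 32
53 = 1*32 + 21
32 = 1*21 + 11
21 = 1*11 + 10
11 = 1*10 + 1
10 = 10*1 + 0
The gcd is 1. Working backward:
1 = 11 − 10
1 = −21 + 2·11
1 = 2·32 − 3·21
1 = −3·53 + 5·32
1 = 5·85 − 8·53
Thus 53·(-8) ≡ 1 (mod 85); reducing, -8 mod 85 = 77.

77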